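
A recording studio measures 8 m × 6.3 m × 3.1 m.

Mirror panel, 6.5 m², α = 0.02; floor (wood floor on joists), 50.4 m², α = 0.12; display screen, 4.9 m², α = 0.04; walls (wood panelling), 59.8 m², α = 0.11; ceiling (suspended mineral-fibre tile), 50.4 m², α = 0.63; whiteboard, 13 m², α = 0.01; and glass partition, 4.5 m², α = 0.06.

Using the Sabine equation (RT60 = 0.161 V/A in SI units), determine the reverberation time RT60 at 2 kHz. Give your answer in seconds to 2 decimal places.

Total absorption A = 6.5*0.02 + 50.4*0.12 + 4.9*0.04 + 59.8*0.11 + 50.4*0.63 + 13*0.01 + 4.5*0.06
  = 0.130 + 6.048 + 0.196 + 6.578 + 31.752 + 0.130 + 0.270 = 45.104 m² sabins.
Volume V = 8 × 6.3 × 3.1 = 156.24 m³.
RT60 = 0.161 · V / A = 0.161 × 156.24 / 45.104 = 0.56 s.

0.56 s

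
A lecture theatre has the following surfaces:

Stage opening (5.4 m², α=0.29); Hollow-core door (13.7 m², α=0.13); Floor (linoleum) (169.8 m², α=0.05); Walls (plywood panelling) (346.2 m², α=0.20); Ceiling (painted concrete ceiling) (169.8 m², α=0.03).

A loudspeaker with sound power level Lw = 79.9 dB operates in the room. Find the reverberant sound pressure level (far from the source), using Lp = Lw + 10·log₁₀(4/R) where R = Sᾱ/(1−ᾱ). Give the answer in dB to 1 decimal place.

A = 86.171 sabins; S = 704.9 m².
ᾱ = 0.1222, so room constant R = A/(1−ᾱ) = 98.167 m².
Lp = 79.9 + 10·log₁₀(4/98.167) = 79.9 + (-13.90) = 66.0 dB.

66.0 dB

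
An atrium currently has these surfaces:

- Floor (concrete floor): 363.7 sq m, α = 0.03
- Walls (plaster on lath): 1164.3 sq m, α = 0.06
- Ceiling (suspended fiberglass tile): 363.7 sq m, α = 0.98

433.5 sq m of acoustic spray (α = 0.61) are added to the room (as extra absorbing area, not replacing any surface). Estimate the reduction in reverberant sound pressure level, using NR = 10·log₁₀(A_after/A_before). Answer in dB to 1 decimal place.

Summing Sᵢαᵢ: 10.911 + 69.858 + 356.426 → A_before = 437.195 sabins.
Treatment contributes 433.5·0.61 = 264.435 sabins.
New total A_after = 701.630 sabins.
NR = 10·log₁₀(701.630/437.195) = 2.1 dB.

2.1 dB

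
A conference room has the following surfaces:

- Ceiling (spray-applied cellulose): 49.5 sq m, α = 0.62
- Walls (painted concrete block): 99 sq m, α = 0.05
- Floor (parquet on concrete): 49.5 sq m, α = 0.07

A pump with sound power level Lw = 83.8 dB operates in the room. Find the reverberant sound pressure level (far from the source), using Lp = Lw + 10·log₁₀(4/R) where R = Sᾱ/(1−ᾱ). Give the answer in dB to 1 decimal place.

Σ(Sᵢαᵢ) = 49.5·0.62 + 99·0.05 + 49.5·0.07 = 39.105; total area S = 198.0 sq m.
ᾱ = 0.1975, so room constant R = A/(1−ᾱ) = 48.729 sq m.
Lp = Lw + 10 log₁₀(4/R) = 83.8 -10.86 = 72.9 dB.

72.9 dB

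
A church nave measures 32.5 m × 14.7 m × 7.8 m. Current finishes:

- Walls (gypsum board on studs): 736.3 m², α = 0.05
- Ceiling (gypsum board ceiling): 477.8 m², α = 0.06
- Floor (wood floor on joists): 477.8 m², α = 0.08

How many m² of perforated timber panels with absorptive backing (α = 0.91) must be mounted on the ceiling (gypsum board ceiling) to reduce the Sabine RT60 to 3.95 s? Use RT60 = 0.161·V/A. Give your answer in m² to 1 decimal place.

A₁ = Σ Sᵢαᵢ = 736.3·0.05 + 477.8·0.06 + 477.8·0.08 = 103.707 sabins.
Required A₂ = 0.161·3726.45/3.95 = 151.888 sabins.
Absorption to add: 151.888 − 103.707 = 48.181 sabins.
Net gain per m²: Δα = 0.91 − 0.06 = 0.85.
Panel area = 48.181 / 0.85 = 56.7 m².

56.7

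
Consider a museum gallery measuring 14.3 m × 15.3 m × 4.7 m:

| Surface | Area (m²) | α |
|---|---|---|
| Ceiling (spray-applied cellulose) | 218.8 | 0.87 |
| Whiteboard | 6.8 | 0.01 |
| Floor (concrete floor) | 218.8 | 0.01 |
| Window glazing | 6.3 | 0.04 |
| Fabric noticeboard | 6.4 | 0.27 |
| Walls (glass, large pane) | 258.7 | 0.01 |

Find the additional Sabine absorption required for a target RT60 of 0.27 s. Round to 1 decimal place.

416.0 sabins

Summing Sᵢαᵢ: 190.356 + 0.068 + 2.188 + 0.252 + 1.728 + 2.587 → A₁ = 197.179 sabins.
For T = 0.27 s, need A₂ = 0.161·V/T = 0.161·1028.313/0.27 = 613.179 sabins.
Shortfall: 613.179 − 197.179 = 416.0 sabins.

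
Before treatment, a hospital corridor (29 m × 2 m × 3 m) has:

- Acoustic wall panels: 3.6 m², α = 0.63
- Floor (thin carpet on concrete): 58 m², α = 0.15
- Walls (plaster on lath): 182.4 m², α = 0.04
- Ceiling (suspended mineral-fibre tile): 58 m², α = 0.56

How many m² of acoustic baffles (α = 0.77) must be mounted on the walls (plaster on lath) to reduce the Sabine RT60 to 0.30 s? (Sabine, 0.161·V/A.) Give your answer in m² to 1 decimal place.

A₁ = Σ Sᵢαᵢ = 3.6·0.63 + 58·0.15 + 182.4·0.04 + 58·0.56 = 50.744 sabins.
Required A₂ = 0.161·174/0.30 = 93.380 sabins.
ΔA needed = 93.380 − 50.744 = 42.636 sabins.
Net gain per m²: Δα = 0.77 − 0.04 = 0.73.
Panel area = 42.636 / 0.73 = 58.4 m².

58.4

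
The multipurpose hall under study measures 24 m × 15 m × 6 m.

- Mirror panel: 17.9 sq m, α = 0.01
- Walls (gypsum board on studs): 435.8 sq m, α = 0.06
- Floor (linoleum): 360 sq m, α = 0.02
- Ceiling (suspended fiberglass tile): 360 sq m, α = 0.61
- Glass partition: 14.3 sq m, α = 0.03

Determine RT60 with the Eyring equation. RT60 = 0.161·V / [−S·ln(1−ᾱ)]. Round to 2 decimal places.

Total surface area S = 17.9 + 435.8 + 360 + 360 + 14.3 = 1188.0 sq m.
Σ(Sᵢαᵢ) = 17.9×0.01 + 435.8×0.06 + 360×0.02 + 360×0.61 + 14.3×0.03 = 253.556.
ᾱ = 253.556 / 1188.0 = 0.2134.
Eyring denominator: −S ln(1−ᾱ) = 285.162.
V = 24 × 15 × 6 = 2160 m³.
RT60 = 0.161 × 2160 / 285.162 = 1.22 s.

1.22 s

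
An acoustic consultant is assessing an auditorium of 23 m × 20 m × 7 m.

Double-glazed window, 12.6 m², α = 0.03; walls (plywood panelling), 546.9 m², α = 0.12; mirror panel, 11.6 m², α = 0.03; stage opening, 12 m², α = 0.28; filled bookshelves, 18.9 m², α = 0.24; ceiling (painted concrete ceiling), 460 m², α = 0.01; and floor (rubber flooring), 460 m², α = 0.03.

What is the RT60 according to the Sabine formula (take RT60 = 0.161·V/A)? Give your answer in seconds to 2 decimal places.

5.60 s

Total absorption A = 12.6*0.03 + 546.9*0.12 + 11.6*0.03 + 12*0.28 + 18.9*0.24 + 460*0.01 + 460*0.03
  = 0.378 + 65.628 + 0.348 + 3.360 + 4.536 + 4.600 + 13.800 = 92.650 m² sabins.
Room volume: 3220 m³.
T = 0.161 V/A = 0.161·3220/92.650 = 5.60 s.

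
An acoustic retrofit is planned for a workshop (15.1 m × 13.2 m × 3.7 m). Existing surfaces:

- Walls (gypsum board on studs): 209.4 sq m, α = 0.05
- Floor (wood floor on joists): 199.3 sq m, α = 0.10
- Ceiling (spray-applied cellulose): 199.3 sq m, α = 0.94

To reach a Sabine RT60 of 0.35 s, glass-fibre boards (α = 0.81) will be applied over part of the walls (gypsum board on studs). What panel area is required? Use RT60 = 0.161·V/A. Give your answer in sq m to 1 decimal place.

159.9

Summing Sᵢαᵢ: 10.470 + 19.930 + 187.342 → A₁ = 217.742 sabins.
V = 737.484 m³. Target absorption A₂ = 0.161 × 737.484 / 0.35 = 339.243 sabins.
Absorption to add: 339.243 − 217.742 = 121.501 sabins.
Net gain per sq m: Δα = 0.81 − 0.05 = 0.76.
Panel area = 121.501 / 0.76 = 159.9 sq m.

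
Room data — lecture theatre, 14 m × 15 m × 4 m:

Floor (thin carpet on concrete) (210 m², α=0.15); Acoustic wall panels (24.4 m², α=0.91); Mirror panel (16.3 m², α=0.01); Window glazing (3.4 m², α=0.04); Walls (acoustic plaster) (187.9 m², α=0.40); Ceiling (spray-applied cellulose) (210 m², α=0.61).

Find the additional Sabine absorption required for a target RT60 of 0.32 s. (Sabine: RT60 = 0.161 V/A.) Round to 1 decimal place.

A₁ = Σ Sᵢαᵢ = 210*0.15 + 24.4*0.91 + 16.3*0.01 + 3.4*0.04 + 187.9*0.40 + 210*0.61 = 257.263 sabins.
V = 840 m³. Required absorption A₂ = 0.161 × 840 / 0.32 = 422.625 sabins.
Additional absorption ΔA = 422.625 − 257.263 = 165.4 sabins.

165.4 sabins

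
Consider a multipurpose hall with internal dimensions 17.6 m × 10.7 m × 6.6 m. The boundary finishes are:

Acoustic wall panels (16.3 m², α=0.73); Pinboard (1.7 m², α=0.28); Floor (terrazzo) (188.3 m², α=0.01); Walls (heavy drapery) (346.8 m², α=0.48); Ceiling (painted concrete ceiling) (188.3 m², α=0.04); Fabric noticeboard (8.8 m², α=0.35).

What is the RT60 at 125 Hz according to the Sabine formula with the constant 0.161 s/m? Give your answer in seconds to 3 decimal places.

Summing Sᵢαᵢ: 11.899 + 0.476 + 1.883 + 166.464 + 7.532 + 3.080 → A = 191.334 sabins.
V = 17.6·10.7·6.6 = 1242.912 m³.
Sabine: RT60 = 0.161 × 1242.912 / 191.334 = 1.046 s.

1.046 seconds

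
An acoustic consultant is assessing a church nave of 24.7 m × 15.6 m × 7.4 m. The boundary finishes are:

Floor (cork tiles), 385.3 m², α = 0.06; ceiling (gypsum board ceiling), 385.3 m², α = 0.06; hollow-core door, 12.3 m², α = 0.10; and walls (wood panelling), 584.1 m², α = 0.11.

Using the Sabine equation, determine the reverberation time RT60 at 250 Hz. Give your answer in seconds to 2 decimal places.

Equivalent absorption area: A = 385.3·0.06 + 385.3·0.06 + 12.3·0.10 + 584.1·0.11 = 111.717 m².
Volume V = 24.7 × 15.6 × 7.4 = 2851.368 m³.
RT60 = 0.161 · V / A = 0.161 × 2851.368 / 111.717 = 4.11 s.

4.11 s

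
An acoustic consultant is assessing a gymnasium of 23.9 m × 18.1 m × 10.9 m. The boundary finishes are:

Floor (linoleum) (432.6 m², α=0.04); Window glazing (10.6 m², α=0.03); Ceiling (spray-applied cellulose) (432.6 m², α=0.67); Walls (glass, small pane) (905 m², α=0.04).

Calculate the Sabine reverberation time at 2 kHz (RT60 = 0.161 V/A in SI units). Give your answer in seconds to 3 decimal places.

Summing Sᵢαᵢ: 17.304 + 0.318 + 289.842 + 36.200 → A = 343.664 sabins.
Room volume: 4715.231 m³.
RT60 = 0.161 · V / A = 0.161 × 4715.231 / 343.664 = 2.209 s.

2.209 seconds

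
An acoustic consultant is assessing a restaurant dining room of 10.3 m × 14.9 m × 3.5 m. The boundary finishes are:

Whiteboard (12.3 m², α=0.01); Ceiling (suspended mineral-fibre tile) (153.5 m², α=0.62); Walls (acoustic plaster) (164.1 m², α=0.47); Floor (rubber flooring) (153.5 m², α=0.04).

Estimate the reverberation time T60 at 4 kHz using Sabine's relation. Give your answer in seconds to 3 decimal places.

Total absorption A = 12.3×0.01 + 153.5×0.62 + 164.1×0.47 + 153.5×0.04
  = 0.123 + 95.170 + 77.127 + 6.140 = 178.560 m² sabins.
Volume V = 10.3 × 14.9 × 3.5 = 537.145 m³.
RT60 = 0.161 · V / A = 0.161 × 537.145 / 178.560 = 0.484 s.

0.484 seconds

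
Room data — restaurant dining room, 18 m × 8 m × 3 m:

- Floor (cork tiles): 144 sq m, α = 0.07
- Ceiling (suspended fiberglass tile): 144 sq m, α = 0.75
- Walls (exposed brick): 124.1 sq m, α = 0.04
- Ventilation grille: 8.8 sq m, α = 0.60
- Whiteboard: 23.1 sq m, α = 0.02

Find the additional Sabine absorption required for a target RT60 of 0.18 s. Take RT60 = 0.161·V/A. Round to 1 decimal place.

A₁ = Σ Sᵢαᵢ = 144×0.07 + 144×0.75 + 124.1×0.04 + 8.8×0.60 + 23.1×0.02 = 128.786 sabins.
For T = 0.18 s, need A₂ = 0.161·V/T = 0.161·432/0.18 = 386.400 sabins.
ΔA = A₂ − A₁ = 386.400 − 128.786 = 257.6 sabins.

257.6 sabins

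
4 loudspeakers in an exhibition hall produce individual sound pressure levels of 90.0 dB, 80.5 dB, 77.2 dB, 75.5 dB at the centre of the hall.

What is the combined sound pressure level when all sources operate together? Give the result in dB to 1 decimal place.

Sum in the linear (power) domain: Σ 10^(Lᵢ/10) = 10^(90.0/10) + 10^(80.5/10) + 10^(77.2/10) + 10^(75.5/10) = 1.2e+09.
Back to dB: 10·log₁₀ Σ = 90.8 dB.

90.8 dB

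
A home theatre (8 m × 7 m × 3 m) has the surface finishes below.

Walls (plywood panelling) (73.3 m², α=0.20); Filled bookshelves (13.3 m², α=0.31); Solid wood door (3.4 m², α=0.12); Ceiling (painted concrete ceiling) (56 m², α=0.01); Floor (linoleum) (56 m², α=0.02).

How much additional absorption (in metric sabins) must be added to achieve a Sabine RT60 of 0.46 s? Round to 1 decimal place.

Summing Sᵢαᵢ: 14.660 + 4.123 + 0.408 + 0.560 + 1.120 → A₁ = 20.871 sabins.
For T = 0.46 s, need A₂ = 0.161·V/T = 0.161·168/0.46 = 58.800 sabins.
Additional absorption ΔA = 58.800 − 20.871 = 37.9 sabins.

37.9 sabins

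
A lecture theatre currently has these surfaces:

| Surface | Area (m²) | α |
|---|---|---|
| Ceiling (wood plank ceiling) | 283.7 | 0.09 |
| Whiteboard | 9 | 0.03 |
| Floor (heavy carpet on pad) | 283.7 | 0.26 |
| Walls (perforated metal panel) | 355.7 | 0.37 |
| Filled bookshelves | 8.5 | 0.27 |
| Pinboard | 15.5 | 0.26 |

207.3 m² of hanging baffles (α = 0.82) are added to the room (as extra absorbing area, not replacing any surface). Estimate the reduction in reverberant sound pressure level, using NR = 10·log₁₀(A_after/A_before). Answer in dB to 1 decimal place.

2.3 dB

Summing Sᵢαᵢ: 25.533 + 0.270 + 73.762 + 131.609 + 2.295 + 4.030 → A_before = 237.499 sabins.
Treatment contributes 207.3·0.82 = 169.986 sabins.
A_after = 237.499 + 169.986 = 407.485 sabins.
NR = 10·log₁₀(407.485/237.499) = 2.3 dB.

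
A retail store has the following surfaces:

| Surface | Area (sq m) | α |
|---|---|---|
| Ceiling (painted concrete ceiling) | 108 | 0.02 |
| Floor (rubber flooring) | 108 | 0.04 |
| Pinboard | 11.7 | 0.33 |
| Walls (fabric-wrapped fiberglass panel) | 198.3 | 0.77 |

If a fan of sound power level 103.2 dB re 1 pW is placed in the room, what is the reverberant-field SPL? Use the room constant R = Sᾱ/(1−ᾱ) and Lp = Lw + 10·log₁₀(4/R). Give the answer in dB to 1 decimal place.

A = 163.032 sabins; S = 426.0 sq m.
ᾱ = 163.032/426.0 = 0.3827; R = Sᾱ/(1−ᾱ) = 163.032/(1−0.3827) = 264.105 sq m.
Lp = Lw + 10 log₁₀(4/R) = 103.2 -18.20 = 85.0 dB.

85.0 dB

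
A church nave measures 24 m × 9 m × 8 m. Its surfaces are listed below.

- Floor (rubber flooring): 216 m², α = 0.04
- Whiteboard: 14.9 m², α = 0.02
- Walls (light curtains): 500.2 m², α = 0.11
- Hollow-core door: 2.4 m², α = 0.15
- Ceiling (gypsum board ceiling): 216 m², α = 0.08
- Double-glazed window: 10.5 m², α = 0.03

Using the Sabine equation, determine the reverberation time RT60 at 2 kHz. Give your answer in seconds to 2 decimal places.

3.40 s

Summing Sᵢαᵢ: 8.640 + 0.298 + 55.022 + 0.360 + 17.280 + 0.315 → A = 81.915 sabins.
V = 24·9·8 = 1728 m³.
T = 0.161 V/A = 0.161·1728/81.915 = 3.40 s.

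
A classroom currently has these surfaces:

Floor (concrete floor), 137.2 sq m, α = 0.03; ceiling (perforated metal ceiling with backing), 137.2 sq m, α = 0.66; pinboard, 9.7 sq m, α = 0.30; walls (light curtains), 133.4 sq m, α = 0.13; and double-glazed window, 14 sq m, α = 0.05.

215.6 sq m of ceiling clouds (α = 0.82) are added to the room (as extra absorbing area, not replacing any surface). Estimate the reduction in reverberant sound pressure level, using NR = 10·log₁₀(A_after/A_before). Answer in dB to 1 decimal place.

A_before = Σ Sᵢαᵢ = 137.2×0.03 + 137.2×0.66 + 9.7×0.30 + 133.4×0.13 + 14×0.05 = 115.620 sabins.
Treatment contributes 215.6·0.82 = 176.792 sabins.
A_after = 115.620 + 176.792 = 292.412 sabins.
Reduction = 10 log₁₀(A_after/A_before) = 10 log₁₀(2.5291) = 4.0 dB.

4.0 dB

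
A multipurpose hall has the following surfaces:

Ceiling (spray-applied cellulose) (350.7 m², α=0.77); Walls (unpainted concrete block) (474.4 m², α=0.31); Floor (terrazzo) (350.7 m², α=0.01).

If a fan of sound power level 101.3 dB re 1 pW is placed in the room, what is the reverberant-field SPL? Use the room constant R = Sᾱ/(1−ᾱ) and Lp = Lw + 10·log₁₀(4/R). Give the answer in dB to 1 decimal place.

79.2 dB

A = 420.610 sabins; S = 1175.8 m².
ᾱ = 0.3577, so room constant R = A/(1−ᾱ) = 654.850 m².
Lp = Lw + 10 log₁₀(4/R) = 101.3 -22.14 = 79.2 dB.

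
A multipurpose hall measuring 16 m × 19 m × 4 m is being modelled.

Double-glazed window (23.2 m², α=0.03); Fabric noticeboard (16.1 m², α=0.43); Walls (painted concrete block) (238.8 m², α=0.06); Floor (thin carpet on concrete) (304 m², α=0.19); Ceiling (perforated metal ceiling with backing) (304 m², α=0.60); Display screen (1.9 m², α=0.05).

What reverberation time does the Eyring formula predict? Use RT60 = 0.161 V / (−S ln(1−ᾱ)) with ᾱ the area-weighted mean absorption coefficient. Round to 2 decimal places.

Total surface area S = 23.2 + 16.1 + 238.8 + 304 + 304 + 1.9 = 888.0 m².
Absorption A = 23.2·0.03 + 16.1·0.43 + 238.8·0.06 + 304·0.19 + 304·0.60 + 1.9·0.05 = 262.202 sabins.
Mean coefficient ᾱ = A/S = 0.2953.
−S·ln(1−ᾱ) = −888.0 × ln(1 − 0.2953) = 310.785.
V = 16 × 19 × 4 = 1216 m³.
T = 0.161·V/[−S·ln(1−ᾱ)] = 0.161·1216/310.785 = 0.63 s.

0.63 s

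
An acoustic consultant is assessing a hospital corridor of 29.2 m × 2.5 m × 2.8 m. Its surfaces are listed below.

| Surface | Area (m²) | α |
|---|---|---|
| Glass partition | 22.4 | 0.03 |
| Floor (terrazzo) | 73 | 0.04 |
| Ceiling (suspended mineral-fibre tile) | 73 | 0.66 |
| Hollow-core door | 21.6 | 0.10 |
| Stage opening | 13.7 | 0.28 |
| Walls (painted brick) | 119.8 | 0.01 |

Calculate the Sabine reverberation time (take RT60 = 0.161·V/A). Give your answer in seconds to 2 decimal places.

Summing Sᵢαᵢ: 0.672 + 2.920 + 48.180 + 2.160 + 3.836 + 1.198 → A = 58.966 sabins.
V = 29.2·2.5·2.8 = 204.4 m³.
RT60 = 0.161 · V / A = 0.161 × 204.4 / 58.966 = 0.56 s.

0.56 s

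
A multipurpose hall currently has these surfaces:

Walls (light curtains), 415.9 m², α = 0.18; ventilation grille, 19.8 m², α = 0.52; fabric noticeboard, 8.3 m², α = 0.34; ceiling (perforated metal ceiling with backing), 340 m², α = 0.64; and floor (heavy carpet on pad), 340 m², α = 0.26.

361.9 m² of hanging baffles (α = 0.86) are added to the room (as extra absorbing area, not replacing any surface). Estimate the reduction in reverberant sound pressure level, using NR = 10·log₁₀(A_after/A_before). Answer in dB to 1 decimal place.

2.5 dB

Equivalent absorption area: A_before = 415.9×0.18 + 19.8×0.52 + 8.3×0.34 + 340×0.64 + 340×0.26 = 393.980 m².
Treatment contributes 361.9·0.86 = 311.234 sabins.
New total A_after = 705.214 sabins.
Reduction = 10 log₁₀(A_after/A_before) = 10 log₁₀(1.7900) = 2.5 dB.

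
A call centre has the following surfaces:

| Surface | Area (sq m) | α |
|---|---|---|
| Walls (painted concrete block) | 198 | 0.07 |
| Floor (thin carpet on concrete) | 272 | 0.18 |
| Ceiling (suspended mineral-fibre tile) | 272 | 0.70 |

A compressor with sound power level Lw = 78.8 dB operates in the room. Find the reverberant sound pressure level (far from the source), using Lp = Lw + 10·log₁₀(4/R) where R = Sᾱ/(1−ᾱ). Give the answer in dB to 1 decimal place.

59.0 dB

A = 253.220 sabins; S = 742.0 sq m.
ᾱ = 253.220/742.0 = 0.3413; R = Sᾱ/(1−ᾱ) = 253.220/(1−0.3413) = 384.424 sq m.
Lp = Lw + 10 log₁₀(4/R) = 78.8 -19.83 = 59.0 dB.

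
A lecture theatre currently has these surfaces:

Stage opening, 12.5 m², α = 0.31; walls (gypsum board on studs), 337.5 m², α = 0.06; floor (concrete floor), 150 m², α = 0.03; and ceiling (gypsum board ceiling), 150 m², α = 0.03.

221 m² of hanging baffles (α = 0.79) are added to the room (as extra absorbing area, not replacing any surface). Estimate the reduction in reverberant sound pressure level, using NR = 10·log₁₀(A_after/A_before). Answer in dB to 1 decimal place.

A_before = Σ Sᵢαᵢ = 12.5·0.31 + 337.5·0.06 + 150·0.03 + 150·0.03 = 33.125 sabins.
Treatment contributes 221·0.79 = 174.590 sabins.
A_after = 33.125 + 174.590 = 207.715 sabins.
Reduction = 10 log₁₀(A_after/A_before) = 10 log₁₀(6.2706) = 8.0 dB.

8.0 dB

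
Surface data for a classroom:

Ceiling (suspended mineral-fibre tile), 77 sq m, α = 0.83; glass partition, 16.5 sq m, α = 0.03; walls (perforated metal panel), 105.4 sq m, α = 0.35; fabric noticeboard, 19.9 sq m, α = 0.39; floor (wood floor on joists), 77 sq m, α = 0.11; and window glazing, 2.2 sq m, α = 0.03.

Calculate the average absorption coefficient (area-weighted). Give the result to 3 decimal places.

0.395

S = Σ Sᵢ = 77 + 16.5 + 105.4 + 19.9 + 77 + 2.2 = 298.0 sq m.
Weighted sum Σ Sα = 117.592.
ᾱ = A/S = 0.395.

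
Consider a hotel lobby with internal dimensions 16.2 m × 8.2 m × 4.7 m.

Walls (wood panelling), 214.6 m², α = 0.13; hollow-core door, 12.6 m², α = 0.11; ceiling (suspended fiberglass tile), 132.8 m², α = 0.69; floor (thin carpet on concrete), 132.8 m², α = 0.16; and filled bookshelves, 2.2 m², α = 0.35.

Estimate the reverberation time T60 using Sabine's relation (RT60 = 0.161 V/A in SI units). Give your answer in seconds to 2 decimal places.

Total absorption A = 214.6*0.13 + 12.6*0.11 + 132.8*0.69 + 132.8*0.16 + 2.2*0.35
  = 27.898 + 1.386 + 91.632 + 21.248 + 0.770 = 142.934 m² sabins.
Volume V = 16.2 × 8.2 × 4.7 = 624.348 m³.
RT60 = 0.161 · V / A = 0.161 × 624.348 / 142.934 = 0.70 s.

0.70 s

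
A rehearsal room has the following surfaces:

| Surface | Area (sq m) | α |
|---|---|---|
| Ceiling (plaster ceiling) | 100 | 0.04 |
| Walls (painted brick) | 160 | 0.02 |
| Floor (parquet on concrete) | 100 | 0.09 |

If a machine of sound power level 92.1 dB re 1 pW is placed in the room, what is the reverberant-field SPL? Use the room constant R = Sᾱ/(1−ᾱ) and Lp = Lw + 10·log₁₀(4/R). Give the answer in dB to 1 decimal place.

Σ(Sᵢαᵢ) = 100·0.04 + 160·0.02 + 100·0.09 = 16.200; total area S = 360.0 sq m.
ᾱ = 0.0450, so room constant R = A/(1−ᾱ) = 16.963 sq m.
Lp = Lw + 10 log₁₀(4/R) = 92.1 -6.27 = 85.8 dB.

85.8 dB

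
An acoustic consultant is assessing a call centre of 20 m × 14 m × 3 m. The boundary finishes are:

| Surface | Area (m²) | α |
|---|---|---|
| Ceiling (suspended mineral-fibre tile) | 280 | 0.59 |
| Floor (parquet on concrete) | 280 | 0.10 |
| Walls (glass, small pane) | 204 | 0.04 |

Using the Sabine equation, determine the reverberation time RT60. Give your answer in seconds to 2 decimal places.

0.67 seconds

A = Σ Sᵢαᵢ = 280*0.59 + 280*0.10 + 204*0.04 = 201.360 sabins.
Room volume: 840 m³.
Sabine: RT60 = 0.161 × 840 / 201.360 = 0.67 s.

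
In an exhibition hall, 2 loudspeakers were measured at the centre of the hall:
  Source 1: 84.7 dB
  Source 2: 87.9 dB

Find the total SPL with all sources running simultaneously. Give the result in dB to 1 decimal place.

89.6 dB

Sum in the linear (power) domain: Σ 10^(Lᵢ/10) = 10^(84.7/10) + 10^(87.9/10) = 9.117e+08.
L_total = 10·log₁₀(9.117e+08) = 89.6 dB.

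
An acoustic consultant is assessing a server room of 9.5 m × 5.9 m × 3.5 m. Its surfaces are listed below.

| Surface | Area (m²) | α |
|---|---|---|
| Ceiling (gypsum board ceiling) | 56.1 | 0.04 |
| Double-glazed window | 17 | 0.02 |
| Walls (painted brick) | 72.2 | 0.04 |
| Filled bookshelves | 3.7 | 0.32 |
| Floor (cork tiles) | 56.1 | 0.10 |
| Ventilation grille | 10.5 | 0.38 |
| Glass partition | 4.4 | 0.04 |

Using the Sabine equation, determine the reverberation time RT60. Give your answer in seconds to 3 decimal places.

1.922 s

Total absorption A = 56.1*0.04 + 17*0.02 + 72.2*0.04 + 3.7*0.32 + 56.1*0.10 + 10.5*0.38 + 4.4*0.04
  = 2.244 + 0.340 + 2.888 + 1.184 + 5.610 + 3.990 + 0.176 = 16.432 m² sabins.
Volume V = 9.5 × 5.9 × 3.5 = 196.175 m³.
T = 0.161 V/A = 0.161·196.175/16.432 = 1.922 s.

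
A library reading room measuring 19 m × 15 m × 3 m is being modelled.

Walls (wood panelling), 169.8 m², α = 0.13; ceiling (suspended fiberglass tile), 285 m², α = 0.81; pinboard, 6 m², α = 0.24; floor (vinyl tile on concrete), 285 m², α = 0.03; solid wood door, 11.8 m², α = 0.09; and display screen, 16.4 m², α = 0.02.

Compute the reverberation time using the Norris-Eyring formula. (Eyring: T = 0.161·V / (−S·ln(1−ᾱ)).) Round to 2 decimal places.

Total surface area S = 169.8 + 285 + 6 + 285 + 11.8 + 16.4 = 774.0 m².
Absorption A = 169.8·0.13 + 285·0.81 + 6·0.24 + 285·0.03 + 11.8·0.09 + 16.4·0.02 = 264.304 sabins.
ᾱ = 264.304 / 774.0 = 0.3415.
Eyring denominator: −S ln(1−ᾱ) = 323.370.
V = 19 × 15 × 3 = 855 m³.
T = 0.161·V/[−S·ln(1−ᾱ)] = 0.161·855/323.370 = 0.43 s.

0.43 seconds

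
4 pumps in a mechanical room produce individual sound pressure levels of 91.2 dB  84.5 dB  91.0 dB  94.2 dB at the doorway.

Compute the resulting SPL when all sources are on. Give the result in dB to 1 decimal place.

Converting to relative power and adding: 10^(91.2/10) + 10^(84.5/10) + 10^(91.0/10) + 10^(94.2/10) = 5.489e+09.
L_total = 10·log₁₀(5.489e+09) = 97.4 dB.

97.4 dB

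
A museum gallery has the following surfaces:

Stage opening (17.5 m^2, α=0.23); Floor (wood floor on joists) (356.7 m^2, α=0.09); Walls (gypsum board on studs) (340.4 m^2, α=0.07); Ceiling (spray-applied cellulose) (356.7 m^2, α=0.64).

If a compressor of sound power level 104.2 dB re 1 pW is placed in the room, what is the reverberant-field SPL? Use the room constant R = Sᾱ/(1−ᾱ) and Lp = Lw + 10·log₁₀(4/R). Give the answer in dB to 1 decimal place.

84.3 dB

Σ(Sᵢαᵢ) = 17.5·0.23 + 356.7·0.09 + 340.4·0.07 + 356.7·0.64 = 288.244; total area S = 1071.3 m^2.
ᾱ = 288.244/1071.3 = 0.2691; R = Sᾱ/(1−ᾱ) = 288.244/(1−0.2691) = 394.369 m^2.
Lp = Lw + 10 log₁₀(4/R) = 104.2 -19.94 = 84.3 dB.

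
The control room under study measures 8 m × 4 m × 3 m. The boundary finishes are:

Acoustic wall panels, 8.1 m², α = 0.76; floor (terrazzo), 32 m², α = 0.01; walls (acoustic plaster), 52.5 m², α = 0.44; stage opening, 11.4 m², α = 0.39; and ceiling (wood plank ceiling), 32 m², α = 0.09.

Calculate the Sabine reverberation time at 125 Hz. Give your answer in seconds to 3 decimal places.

A = Σ Sᵢαᵢ = 8.1×0.76 + 32×0.01 + 52.5×0.44 + 11.4×0.39 + 32×0.09 = 36.902 sabins.
V = 8·4·3 = 96 m³.
Sabine: RT60 = 0.161 × 96 / 36.902 = 0.419 s.

0.419 seconds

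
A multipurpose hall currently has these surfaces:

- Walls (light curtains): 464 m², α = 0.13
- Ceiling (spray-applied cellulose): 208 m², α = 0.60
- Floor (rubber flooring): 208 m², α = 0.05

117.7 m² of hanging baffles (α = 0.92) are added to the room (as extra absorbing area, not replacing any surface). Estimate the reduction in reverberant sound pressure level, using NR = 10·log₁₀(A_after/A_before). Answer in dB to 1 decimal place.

1.9 dB

Summing Sᵢαᵢ: 60.320 + 124.800 + 10.400 → A_before = 195.520 sabins.
Added absorption = 117.7 × 0.92 = 108.284 sabins.
New total A_after = 303.804 sabins.
NR = 10·log₁₀(303.804/195.520) = 1.9 dB.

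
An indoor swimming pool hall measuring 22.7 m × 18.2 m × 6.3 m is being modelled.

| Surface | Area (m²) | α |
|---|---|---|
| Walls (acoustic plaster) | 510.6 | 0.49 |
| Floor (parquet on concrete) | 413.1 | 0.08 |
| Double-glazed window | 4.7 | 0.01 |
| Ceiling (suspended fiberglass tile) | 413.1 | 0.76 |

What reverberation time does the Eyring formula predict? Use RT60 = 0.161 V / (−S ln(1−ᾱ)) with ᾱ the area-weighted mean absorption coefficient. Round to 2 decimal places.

S = Σ Sᵢ = 1341.5 m².
Absorption A = 510.6×0.49 + 413.1×0.08 + 4.7×0.01 + 413.1×0.76 = 597.245 sabins.
ᾱ = 597.245 / 1341.5 = 0.4452.
−S·ln(1−ᾱ) = −1341.5 × ln(1 − 0.4452) = 790.341.
V = 22.7 × 18.2 × 6.3 = 2602.782 m³.
T = 0.161·V/[−S·ln(1−ᾱ)] = 0.161·2602.782/790.341 = 0.53 s.

0.53 sec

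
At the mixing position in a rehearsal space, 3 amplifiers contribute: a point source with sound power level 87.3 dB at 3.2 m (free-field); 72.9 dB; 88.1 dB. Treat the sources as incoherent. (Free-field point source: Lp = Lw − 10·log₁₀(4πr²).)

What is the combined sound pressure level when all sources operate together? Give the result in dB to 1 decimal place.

Source at 3.2 m: Lp = 87.3 − 10·log₁₀(4π·3.2²) = 87.3 − 10·log₁₀(128.680) = 66.2 dB.
Σ 10^(Lᵢ/10) = 6.693e+08.
Combined level = 10 log₁₀(6.693e+08) = 88.3 dB.

88.3 dB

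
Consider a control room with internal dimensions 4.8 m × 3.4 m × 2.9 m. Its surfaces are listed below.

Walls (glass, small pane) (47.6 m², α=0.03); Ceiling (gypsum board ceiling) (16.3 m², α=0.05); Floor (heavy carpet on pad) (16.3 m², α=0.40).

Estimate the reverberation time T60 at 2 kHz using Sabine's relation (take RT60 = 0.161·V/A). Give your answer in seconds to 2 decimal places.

0.87 s

Total absorption A = 47.6×0.03 + 16.3×0.05 + 16.3×0.40
  = 1.428 + 0.815 + 6.520 = 8.763 m² sabins.
Room volume: 47.328 m³.
Sabine: RT60 = 0.161 × 47.328 / 8.763 = 0.87 s.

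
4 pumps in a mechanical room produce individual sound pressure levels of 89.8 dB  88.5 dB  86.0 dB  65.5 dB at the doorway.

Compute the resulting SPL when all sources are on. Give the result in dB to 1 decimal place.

Σ 10^(Lᵢ/10) = 2.065e+09.
L_total = 10·log₁₀(2.065e+09) = 93.1 dB.

93.1 dB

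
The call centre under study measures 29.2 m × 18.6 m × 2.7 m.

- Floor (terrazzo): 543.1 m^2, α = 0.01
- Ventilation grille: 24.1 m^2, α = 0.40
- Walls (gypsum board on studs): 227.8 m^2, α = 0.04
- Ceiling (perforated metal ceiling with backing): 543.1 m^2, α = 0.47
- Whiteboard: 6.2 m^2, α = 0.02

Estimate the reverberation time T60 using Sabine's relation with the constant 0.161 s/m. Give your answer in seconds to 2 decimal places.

Total absorption A = 543.1×0.01 + 24.1×0.40 + 227.8×0.04 + 543.1×0.47 + 6.2×0.02
  = 5.431 + 9.640 + 9.112 + 255.257 + 0.124 = 279.564 m^2 sabins.
Room volume: 1466.424 m³.
RT60 = 0.161 · V / A = 0.161 × 1466.424 / 279.564 = 0.84 s.

0.84 s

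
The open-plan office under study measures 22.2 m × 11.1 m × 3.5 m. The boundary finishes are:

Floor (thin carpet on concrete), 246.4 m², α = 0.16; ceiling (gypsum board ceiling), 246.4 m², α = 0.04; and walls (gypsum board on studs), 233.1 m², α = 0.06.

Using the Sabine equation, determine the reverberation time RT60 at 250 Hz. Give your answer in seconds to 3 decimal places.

A = Σ Sᵢαᵢ = 246.4·0.16 + 246.4·0.04 + 233.1·0.06 = 63.266 sabins.
Room volume: 862.47 m³.
T = 0.161 V/A = 0.161·862.47/63.266 = 2.195 s.

2.195 seconds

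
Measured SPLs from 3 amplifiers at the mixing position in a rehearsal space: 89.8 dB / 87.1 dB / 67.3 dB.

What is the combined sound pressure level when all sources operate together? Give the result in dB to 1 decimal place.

91.7 dB

Σ 10^(Lᵢ/10) = 1.473e+09.
L_total = 10·log₁₀(1.473e+09) = 91.7 dB.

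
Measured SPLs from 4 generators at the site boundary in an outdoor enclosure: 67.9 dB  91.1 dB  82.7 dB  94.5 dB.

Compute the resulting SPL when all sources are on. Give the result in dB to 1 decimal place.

Sum in the linear (power) domain: Σ 10^(Lᵢ/10) = 10^(67.9/10) + 10^(91.1/10) + 10^(82.7/10) + 10^(94.5/10) = 4.299e+09.
Back to dB: 10·log₁₀ Σ = 96.3 dB.

96.3 dB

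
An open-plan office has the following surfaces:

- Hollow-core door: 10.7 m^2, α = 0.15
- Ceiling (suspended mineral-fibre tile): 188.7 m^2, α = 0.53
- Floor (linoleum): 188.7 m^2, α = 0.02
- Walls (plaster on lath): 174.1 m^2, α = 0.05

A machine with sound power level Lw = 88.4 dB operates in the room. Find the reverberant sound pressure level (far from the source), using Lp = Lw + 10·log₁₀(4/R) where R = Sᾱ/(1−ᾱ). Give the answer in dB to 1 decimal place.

Σ(Sᵢαᵢ) = 10.7×0.15 + 188.7×0.53 + 188.7×0.02 + 174.1×0.05 = 114.095; total area S = 562.2 m^2.
ᾱ = 114.095/562.2 = 0.2029; R = Sᾱ/(1−ᾱ) = 114.095/(1−0.2029) = 143.138 m^2.
Lp = 88.4 + 10·log₁₀(4/143.138) = 88.4 + (-15.54) = 72.9 dB.

72.9 dB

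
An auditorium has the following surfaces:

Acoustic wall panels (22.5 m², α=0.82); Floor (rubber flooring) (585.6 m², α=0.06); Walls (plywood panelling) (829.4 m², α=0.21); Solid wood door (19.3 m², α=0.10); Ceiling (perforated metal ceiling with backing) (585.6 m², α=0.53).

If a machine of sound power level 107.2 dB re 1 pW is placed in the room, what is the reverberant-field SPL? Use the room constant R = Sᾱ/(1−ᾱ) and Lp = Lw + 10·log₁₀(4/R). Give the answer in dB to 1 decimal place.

84.6 dB

A = 540.058 sabins; S = 2042.4 m².
ᾱ = 540.058/2042.4 = 0.2644; R = Sᾱ/(1−ᾱ) = 540.058/(1−0.2644) = 734.173 m².
Lp = Lw + 10 log₁₀(4/R) = 107.2 -22.64 = 84.6 dB.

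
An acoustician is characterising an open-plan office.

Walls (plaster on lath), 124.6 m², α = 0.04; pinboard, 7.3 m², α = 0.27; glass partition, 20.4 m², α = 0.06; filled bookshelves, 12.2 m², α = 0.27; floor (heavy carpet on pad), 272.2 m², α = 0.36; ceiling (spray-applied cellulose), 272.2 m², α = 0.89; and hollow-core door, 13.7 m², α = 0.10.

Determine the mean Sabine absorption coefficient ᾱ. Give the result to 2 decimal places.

Total surface area S = 722.6 m².
Weighted sum Σ Sα = 353.093.
ᾱ = A/S = 0.49.

0.49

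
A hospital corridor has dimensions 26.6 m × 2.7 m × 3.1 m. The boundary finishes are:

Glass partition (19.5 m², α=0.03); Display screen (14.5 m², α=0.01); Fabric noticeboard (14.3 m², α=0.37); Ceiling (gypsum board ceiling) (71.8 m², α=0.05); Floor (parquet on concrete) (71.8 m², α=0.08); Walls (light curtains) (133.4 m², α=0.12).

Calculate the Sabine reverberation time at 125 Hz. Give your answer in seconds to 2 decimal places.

Equivalent absorption area: A = 19.5×0.03 + 14.5×0.01 + 14.3×0.37 + 71.8×0.05 + 71.8×0.08 + 133.4×0.12 = 31.363 m².
Volume V = 26.6 × 2.7 × 3.1 = 222.642 m³.
T = 0.161 V/A = 0.161·222.642/31.363 = 1.14 s.

1.14 s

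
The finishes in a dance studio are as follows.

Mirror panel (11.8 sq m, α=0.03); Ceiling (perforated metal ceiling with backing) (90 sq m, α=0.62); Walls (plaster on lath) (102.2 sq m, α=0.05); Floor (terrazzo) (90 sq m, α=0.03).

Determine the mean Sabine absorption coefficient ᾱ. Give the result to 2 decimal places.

0.22

S = Σ Sᵢ = 11.8 + 90 + 102.2 + 90 = 294.0 sq m.
Σ(Sᵢαᵢ) = 11.8×0.03 + 90×0.62 + 102.2×0.05 + 90×0.03 = 63.964.
ᾱ = 63.964 / 294.0 = 0.22.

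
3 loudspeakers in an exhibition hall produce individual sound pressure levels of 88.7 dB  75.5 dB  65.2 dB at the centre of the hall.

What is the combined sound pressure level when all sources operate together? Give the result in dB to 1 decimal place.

Sum in the linear (power) domain: Σ 10^(Lᵢ/10) = 10^(88.7/10) + 10^(75.5/10) + 10^(65.2/10) = 7.801e+08.
L_total = 10·log₁₀(7.801e+08) = 88.9 dB.

88.9 dB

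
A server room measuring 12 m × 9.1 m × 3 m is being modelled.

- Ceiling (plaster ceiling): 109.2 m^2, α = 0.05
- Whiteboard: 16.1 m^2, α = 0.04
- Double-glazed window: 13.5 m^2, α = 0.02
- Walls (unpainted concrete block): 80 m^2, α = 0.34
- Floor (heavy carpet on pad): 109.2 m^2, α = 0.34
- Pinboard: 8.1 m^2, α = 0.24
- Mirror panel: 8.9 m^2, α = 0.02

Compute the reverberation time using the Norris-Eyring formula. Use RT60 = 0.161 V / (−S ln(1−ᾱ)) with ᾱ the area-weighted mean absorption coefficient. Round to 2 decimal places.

0.64 seconds

S = Σ Sᵢ = 345.0 m^2.
Σ(Sᵢαᵢ) = 109.2×0.05 + 16.1×0.04 + 13.5×0.02 + 80×0.34 + 109.2×0.34 + 8.1×0.24 + 8.9×0.02 = 72.824.
ᾱ = 72.824 / 345.0 = 0.2111.
Eyring denominator: −S ln(1−ᾱ) = 81.805.
V = 12 × 9.1 × 3 = 327.6 m³.
RT60 = 0.161 × 327.6 / 81.805 = 0.64 s.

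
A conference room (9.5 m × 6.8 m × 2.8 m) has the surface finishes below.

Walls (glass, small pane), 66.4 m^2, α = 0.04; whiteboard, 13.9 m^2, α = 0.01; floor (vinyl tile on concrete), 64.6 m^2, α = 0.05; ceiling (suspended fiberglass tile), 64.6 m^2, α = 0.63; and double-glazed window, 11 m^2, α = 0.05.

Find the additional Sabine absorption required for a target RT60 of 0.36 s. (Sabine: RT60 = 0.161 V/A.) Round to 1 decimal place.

Summing Sᵢαᵢ: 2.656 + 0.139 + 3.230 + 40.698 + 0.550 → A₁ = 47.273 sabins.
V = 180.88 m³. Required absorption A₂ = 0.161 × 180.88 / 0.36 = 80.894 sabins.
Shortfall: 80.894 − 47.273 = 33.6 sabins.

33.6 sabins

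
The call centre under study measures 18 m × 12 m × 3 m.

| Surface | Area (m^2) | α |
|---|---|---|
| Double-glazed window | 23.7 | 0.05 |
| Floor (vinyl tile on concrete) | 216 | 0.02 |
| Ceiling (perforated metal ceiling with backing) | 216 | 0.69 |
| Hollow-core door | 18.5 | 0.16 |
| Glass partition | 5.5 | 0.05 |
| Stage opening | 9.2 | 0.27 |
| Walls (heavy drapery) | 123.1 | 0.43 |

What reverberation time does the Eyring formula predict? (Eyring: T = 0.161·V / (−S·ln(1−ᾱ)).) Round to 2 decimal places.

Total surface area S = 23.7 + 216 + 216 + 18.5 + 5.5 + 9.2 + 123.1 = 612.0 m^2.
Σ(Sᵢαᵢ) = 23.7×0.05 + 216×0.02 + 216×0.69 + 18.5×0.16 + 5.5×0.05 + 9.2×0.27 + 123.1×0.43 = 213.197.
Mean coefficient ᾱ = A/S = 0.3484.
−S·ln(1−ᾱ) = −612.0 × ln(1 − 0.3484) = 262.135.
V = 18 × 12 × 3 = 648 m³.
RT60 = 0.161 × 648 / 262.135 = 0.40 s.

0.40 sec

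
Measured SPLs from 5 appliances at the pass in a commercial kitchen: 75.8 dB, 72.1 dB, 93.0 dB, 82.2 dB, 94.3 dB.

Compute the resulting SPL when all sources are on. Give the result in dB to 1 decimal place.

Σ 10^(Lᵢ/10) = 4.907e+09.
Back to dB: 10·log₁₀ Σ = 96.9 dB.

96.9 dB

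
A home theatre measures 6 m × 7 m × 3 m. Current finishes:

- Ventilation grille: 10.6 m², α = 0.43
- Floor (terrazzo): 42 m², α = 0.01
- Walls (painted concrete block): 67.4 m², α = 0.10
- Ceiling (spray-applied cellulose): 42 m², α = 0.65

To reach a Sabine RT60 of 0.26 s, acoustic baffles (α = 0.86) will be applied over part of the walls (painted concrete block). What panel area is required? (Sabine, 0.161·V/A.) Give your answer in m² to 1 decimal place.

Total absorption A₁ = 10.6×0.43 + 42×0.01 + 67.4×0.10 + 42×0.65
  = 4.558 + 0.420 + 6.740 + 27.300 = 39.018 m² sabins.
Required A₂ = 0.161·126/0.26 = 78.023 sabins.
ΔA needed = 78.023 − 39.018 = 39.005 sabins.
Each m² of panel replacing the walls (painted concrete block) adds (0.86 − 0.10) = 0.76 sabins.
Area = ΔA/Δα = 39.005/0.76 = 51.3 m².

51.3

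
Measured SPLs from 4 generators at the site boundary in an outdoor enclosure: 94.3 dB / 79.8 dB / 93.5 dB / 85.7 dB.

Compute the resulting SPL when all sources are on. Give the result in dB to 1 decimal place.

97.3 dB

Σ 10^(Lᵢ/10) = 5.397e+09.
Combined level = 10 log₁₀(5.397e+09) = 97.3 dB.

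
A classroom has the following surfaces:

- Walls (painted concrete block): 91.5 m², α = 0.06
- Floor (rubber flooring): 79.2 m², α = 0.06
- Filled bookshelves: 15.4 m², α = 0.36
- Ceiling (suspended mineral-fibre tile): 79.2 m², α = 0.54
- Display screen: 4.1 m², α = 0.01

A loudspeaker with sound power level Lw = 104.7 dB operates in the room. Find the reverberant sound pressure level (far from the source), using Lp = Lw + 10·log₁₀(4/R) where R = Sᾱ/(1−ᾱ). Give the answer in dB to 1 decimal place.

Σ(Sᵢαᵢ) = 91.5×0.06 + 79.2×0.06 + 15.4×0.36 + 79.2×0.54 + 4.1×0.01 = 58.595; total area S = 269.4 m².
ᾱ = 0.2175, so room constant R = A/(1−ᾱ) = 74.882 m².
Lp = 104.7 + 10·log₁₀(4/74.882) = 104.7 + (-12.72) = 92.0 dB.

92.0 dB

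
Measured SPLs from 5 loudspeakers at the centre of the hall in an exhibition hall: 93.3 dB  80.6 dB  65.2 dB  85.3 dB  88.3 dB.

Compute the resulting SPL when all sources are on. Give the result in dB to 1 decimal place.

Σ 10^(Lᵢ/10) = 3.271e+09.
Back to dB: 10·log₁₀ Σ = 95.1 dB.

95.1 dB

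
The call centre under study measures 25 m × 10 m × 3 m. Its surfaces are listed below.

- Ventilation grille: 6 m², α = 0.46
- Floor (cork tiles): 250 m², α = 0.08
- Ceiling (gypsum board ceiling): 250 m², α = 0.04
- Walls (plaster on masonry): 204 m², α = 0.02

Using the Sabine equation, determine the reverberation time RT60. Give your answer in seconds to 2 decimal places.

3.28 seconds

Total absorption A = 6*0.46 + 250*0.08 + 250*0.04 + 204*0.02
  = 2.760 + 20.000 + 10.000 + 4.080 = 36.840 m² sabins.
Room volume: 750 m³.
Sabine: RT60 = 0.161 × 750 / 36.840 = 3.28 s.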